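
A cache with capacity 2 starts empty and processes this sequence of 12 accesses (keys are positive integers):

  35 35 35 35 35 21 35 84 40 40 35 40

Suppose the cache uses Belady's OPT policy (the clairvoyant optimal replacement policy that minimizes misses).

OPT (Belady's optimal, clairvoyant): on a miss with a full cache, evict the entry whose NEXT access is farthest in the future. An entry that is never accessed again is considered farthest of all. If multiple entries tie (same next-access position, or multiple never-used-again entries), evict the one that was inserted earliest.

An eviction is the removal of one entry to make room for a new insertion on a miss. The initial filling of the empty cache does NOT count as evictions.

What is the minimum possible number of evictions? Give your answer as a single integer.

OPT (Belady) simulation (capacity=2):
  1. access 35: MISS. Cache: [35]
  2. access 35: HIT. Next use of 35: step 3. Cache: [35]
  3. access 35: HIT. Next use of 35: step 4. Cache: [35]
  4. access 35: HIT. Next use of 35: step 5. Cache: [35]
  5. access 35: HIT. Next use of 35: step 7. Cache: [35]
  6. access 21: MISS. Cache: [35 21]
  7. access 35: HIT. Next use of 35: step 11. Cache: [35 21]
  8. access 84: MISS, evict 21 (next use: never). Cache: [35 84]
  9. access 40: MISS, evict 84 (next use: never). Cache: [35 40]
  10. access 40: HIT. Next use of 40: step 12. Cache: [35 40]
  11. access 35: HIT. Next use of 35: never. Cache: [35 40]
  12. access 40: HIT. Next use of 40: never. Cache: [35 40]
Total: 8 hits, 4 misses, 2 evictions

Answer: 2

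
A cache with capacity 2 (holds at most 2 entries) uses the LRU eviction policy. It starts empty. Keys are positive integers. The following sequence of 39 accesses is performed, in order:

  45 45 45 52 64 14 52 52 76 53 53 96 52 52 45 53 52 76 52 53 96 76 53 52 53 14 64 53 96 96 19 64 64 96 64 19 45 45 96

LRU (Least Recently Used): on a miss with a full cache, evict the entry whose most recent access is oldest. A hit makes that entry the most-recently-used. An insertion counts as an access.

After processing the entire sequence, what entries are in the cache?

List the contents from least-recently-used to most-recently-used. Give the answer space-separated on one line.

LRU simulation (capacity=2):
  1. access 45: MISS. Cache (LRU->MRU): [45]
  2. access 45: HIT. Cache (LRU->MRU): [45]
  3. access 45: HIT. Cache (LRU->MRU): [45]
  4. access 52: MISS. Cache (LRU->MRU): [45 52]
  5. access 64: MISS, evict 45. Cache (LRU->MRU): [52 64]
  6. access 14: MISS, evict 52. Cache (LRU->MRU): [64 14]
  7. access 52: MISS, evict 64. Cache (LRU->MRU): [14 52]
  8. access 52: HIT. Cache (LRU->MRU): [14 52]
  9. access 76: MISS, evict 14. Cache (LRU->MRU): [52 76]
  10. access 53: MISS, evict 52. Cache (LRU->MRU): [76 53]
  11. access 53: HIT. Cache (LRU->MRU): [76 53]
  12. access 96: MISS, evict 76. Cache (LRU->MRU): [53 96]
  13. access 52: MISS, evict 53. Cache (LRU->MRU): [96 52]
  14. access 52: HIT. Cache (LRU->MRU): [96 52]
  15. access 45: MISS, evict 96. Cache (LRU->MRU): [52 45]
  16. access 53: MISS, evict 52. Cache (LRU->MRU): [45 53]
  17. access 52: MISS, evict 45. Cache (LRU->MRU): [53 52]
  18. access 76: MISS, evict 53. Cache (LRU->MRU): [52 76]
  19. access 52: HIT. Cache (LRU->MRU): [76 52]
  20. access 53: MISS, evict 76. Cache (LRU->MRU): [52 53]
  21. access 96: MISS, evict 52. Cache (LRU->MRU): [53 96]
  22. access 76: MISS, evict 53. Cache (LRU->MRU): [96 76]
  23. access 53: MISS, evict 96. Cache (LRU->MRU): [76 53]
  24. access 52: MISS, evict 76. Cache (LRU->MRU): [53 52]
  25. access 53: HIT. Cache (LRU->MRU): [52 53]
  26. access 14: MISS, evict 52. Cache (LRU->MRU): [53 14]
  27. access 64: MISS, evict 53. Cache (LRU->MRU): [14 64]
  28. access 53: MISS, evict 14. Cache (LRU->MRU): [64 53]
  29. access 96: MISS, evict 64. Cache (LRU->MRU): [53 96]
  30. access 96: HIT. Cache (LRU->MRU): [53 96]
  31. access 19: MISS, evict 53. Cache (LRU->MRU): [96 19]
  32. access 64: MISS, evict 96. Cache (LRU->MRU): [19 64]
  33. access 64: HIT. Cache (LRU->MRU): [19 64]
  34. access 96: MISS, evict 19. Cache (LRU->MRU): [64 96]
  35. access 64: HIT. Cache (LRU->MRU): [96 64]
  36. access 19: MISS, evict 96. Cache (LRU->MRU): [64 19]
  37. access 45: MISS, evict 64. Cache (LRU->MRU): [19 45]
  38. access 45: HIT. Cache (LRU->MRU): [19 45]
  39. access 96: MISS, evict 19. Cache (LRU->MRU): [45 96]
Total: 11 hits, 28 misses, 26 evictions

Answer: 45 96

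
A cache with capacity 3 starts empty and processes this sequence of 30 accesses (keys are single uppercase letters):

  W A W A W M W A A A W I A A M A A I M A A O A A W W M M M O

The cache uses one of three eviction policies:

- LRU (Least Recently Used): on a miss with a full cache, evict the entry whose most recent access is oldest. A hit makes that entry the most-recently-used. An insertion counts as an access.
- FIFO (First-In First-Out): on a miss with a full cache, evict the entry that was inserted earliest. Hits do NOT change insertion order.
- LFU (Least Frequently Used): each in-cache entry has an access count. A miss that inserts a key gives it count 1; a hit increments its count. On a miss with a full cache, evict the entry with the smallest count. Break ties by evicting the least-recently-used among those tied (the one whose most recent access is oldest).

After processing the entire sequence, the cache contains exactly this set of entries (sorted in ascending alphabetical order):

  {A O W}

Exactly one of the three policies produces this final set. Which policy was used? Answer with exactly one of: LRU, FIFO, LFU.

Answer: LFU

Derivation:
Simulating under each policy and comparing final sets:
  LRU: final set = {M O W} -> differs
  FIFO: final set = {M O W} -> differs
  LFU: final set = {A O W} -> MATCHES target
Only LFU produces the target set.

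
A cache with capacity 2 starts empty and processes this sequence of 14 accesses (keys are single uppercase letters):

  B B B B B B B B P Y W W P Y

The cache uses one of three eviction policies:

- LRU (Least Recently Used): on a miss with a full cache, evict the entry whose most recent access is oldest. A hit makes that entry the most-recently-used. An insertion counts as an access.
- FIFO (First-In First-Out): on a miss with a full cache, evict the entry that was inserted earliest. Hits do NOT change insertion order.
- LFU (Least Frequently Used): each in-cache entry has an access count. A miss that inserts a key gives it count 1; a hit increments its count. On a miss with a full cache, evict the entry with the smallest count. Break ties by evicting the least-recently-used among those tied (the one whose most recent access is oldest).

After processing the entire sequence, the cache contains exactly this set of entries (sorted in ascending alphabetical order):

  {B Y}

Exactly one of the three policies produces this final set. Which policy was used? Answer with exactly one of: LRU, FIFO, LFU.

Answer: LFU

Derivation:
Simulating under each policy and comparing final sets:
  LRU: final set = {P Y} -> differs
  FIFO: final set = {P Y} -> differs
  LFU: final set = {B Y} -> MATCHES target
Only LFU produces the target set.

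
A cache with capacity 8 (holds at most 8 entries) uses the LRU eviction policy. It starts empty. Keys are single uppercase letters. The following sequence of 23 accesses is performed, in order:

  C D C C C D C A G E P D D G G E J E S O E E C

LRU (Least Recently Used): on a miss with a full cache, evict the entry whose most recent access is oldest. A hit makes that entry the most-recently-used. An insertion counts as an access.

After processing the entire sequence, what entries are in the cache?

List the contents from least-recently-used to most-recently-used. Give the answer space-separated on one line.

LRU simulation (capacity=8):
  1. access C: MISS. Cache (LRU->MRU): [C]
  2. access D: MISS. Cache (LRU->MRU): [C D]
  3. access C: HIT. Cache (LRU->MRU): [D C]
  4. access C: HIT. Cache (LRU->MRU): [D C]
  5. access C: HIT. Cache (LRU->MRU): [D C]
  6. access D: HIT. Cache (LRU->MRU): [C D]
  7. access C: HIT. Cache (LRU->MRU): [D C]
  8. access A: MISS. Cache (LRU->MRU): [D C A]
  9. access G: MISS. Cache (LRU->MRU): [D C A G]
  10. access E: MISS. Cache (LRU->MRU): [D C A G E]
  11. access P: MISS. Cache (LRU->MRU): [D C A G E P]
  12. access D: HIT. Cache (LRU->MRU): [C A G E P D]
  13. access D: HIT. Cache (LRU->MRU): [C A G E P D]
  14. access G: HIT. Cache (LRU->MRU): [C A E P D G]
  15. access G: HIT. Cache (LRU->MRU): [C A E P D G]
  16. access E: HIT. Cache (LRU->MRU): [C A P D G E]
  17. access J: MISS. Cache (LRU->MRU): [C A P D G E J]
  18. access E: HIT. Cache (LRU->MRU): [C A P D G J E]
  19. access S: MISS. Cache (LRU->MRU): [C A P D G J E S]
  20. access O: MISS, evict C. Cache (LRU->MRU): [A P D G J E S O]
  21. access E: HIT. Cache (LRU->MRU): [A P D G J S O E]
  22. access E: HIT. Cache (LRU->MRU): [A P D G J S O E]
  23. access C: MISS, evict A. Cache (LRU->MRU): [P D G J S O E C]
Total: 13 hits, 10 misses, 2 evictions

Answer: P D G J S O E C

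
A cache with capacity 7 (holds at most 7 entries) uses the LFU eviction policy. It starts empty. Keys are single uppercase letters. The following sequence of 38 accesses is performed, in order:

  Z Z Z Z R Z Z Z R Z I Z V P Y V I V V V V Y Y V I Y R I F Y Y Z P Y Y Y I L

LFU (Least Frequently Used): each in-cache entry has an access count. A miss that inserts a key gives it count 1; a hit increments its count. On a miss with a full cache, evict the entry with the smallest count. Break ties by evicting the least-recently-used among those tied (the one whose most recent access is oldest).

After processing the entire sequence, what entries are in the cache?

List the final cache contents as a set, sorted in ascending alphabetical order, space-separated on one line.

LFU simulation (capacity=7):
  1. access Z: MISS. Cache: [Z(c=1)]
  2. access Z: HIT, count now 2. Cache: [Z(c=2)]
  3. access Z: HIT, count now 3. Cache: [Z(c=3)]
  4. access Z: HIT, count now 4. Cache: [Z(c=4)]
  5. access R: MISS. Cache: [R(c=1) Z(c=4)]
  6. access Z: HIT, count now 5. Cache: [R(c=1) Z(c=5)]
  7. access Z: HIT, count now 6. Cache: [R(c=1) Z(c=6)]
  8. access Z: HIT, count now 7. Cache: [R(c=1) Z(c=7)]
  9. access R: HIT, count now 2. Cache: [R(c=2) Z(c=7)]
  10. access Z: HIT, count now 8. Cache: [R(c=2) Z(c=8)]
  11. access I: MISS. Cache: [I(c=1) R(c=2) Z(c=8)]
  12. access Z: HIT, count now 9. Cache: [I(c=1) R(c=2) Z(c=9)]
  13. access V: MISS. Cache: [I(c=1) V(c=1) R(c=2) Z(c=9)]
  14. access P: MISS. Cache: [I(c=1) V(c=1) P(c=1) R(c=2) Z(c=9)]
  15. access Y: MISS. Cache: [I(c=1) V(c=1) P(c=1) Y(c=1) R(c=2) Z(c=9)]
  16. access V: HIT, count now 2. Cache: [I(c=1) P(c=1) Y(c=1) R(c=2) V(c=2) Z(c=9)]
  17. access I: HIT, count now 2. Cache: [P(c=1) Y(c=1) R(c=2) V(c=2) I(c=2) Z(c=9)]
  18. access V: HIT, count now 3. Cache: [P(c=1) Y(c=1) R(c=2) I(c=2) V(c=3) Z(c=9)]
  19. access V: HIT, count now 4. Cache: [P(c=1) Y(c=1) R(c=2) I(c=2) V(c=4) Z(c=9)]
  20. access V: HIT, count now 5. Cache: [P(c=1) Y(c=1) R(c=2) I(c=2) V(c=5) Z(c=9)]
  21. access V: HIT, count now 6. Cache: [P(c=1) Y(c=1) R(c=2) I(c=2) V(c=6) Z(c=9)]
  22. access Y: HIT, count now 2. Cache: [P(c=1) R(c=2) I(c=2) Y(c=2) V(c=6) Z(c=9)]
  23. access Y: HIT, count now 3. Cache: [P(c=1) R(c=2) I(c=2) Y(c=3) V(c=6) Z(c=9)]
  24. access V: HIT, count now 7. Cache: [P(c=1) R(c=2) I(c=2) Y(c=3) V(c=7) Z(c=9)]
  25. access I: HIT, count now 3. Cache: [P(c=1) R(c=2) Y(c=3) I(c=3) V(c=7) Z(c=9)]
  26. access Y: HIT, count now 4. Cache: [P(c=1) R(c=2) I(c=3) Y(c=4) V(c=7) Z(c=9)]
  27. access R: HIT, count now 3. Cache: [P(c=1) I(c=3) R(c=3) Y(c=4) V(c=7) Z(c=9)]
  28. access I: HIT, count now 4. Cache: [P(c=1) R(c=3) Y(c=4) I(c=4) V(c=7) Z(c=9)]
  29. access F: MISS. Cache: [P(c=1) F(c=1) R(c=3) Y(c=4) I(c=4) V(c=7) Z(c=9)]
  30. access Y: HIT, count now 5. Cache: [P(c=1) F(c=1) R(c=3) I(c=4) Y(c=5) V(c=7) Z(c=9)]
  31. access Y: HIT, count now 6. Cache: [P(c=1) F(c=1) R(c=3) I(c=4) Y(c=6) V(c=7) Z(c=9)]
  32. access Z: HIT, count now 10. Cache: [P(c=1) F(c=1) R(c=3) I(c=4) Y(c=6) V(c=7) Z(c=10)]
  33. access P: HIT, count now 2. Cache: [F(c=1) P(c=2) R(c=3) I(c=4) Y(c=6) V(c=7) Z(c=10)]
  34. access Y: HIT, count now 7. Cache: [F(c=1) P(c=2) R(c=3) I(c=4) V(c=7) Y(c=7) Z(c=10)]
  35. access Y: HIT, count now 8. Cache: [F(c=1) P(c=2) R(c=3) I(c=4) V(c=7) Y(c=8) Z(c=10)]
  36. access Y: HIT, count now 9. Cache: [F(c=1) P(c=2) R(c=3) I(c=4) V(c=7) Y(c=9) Z(c=10)]
  37. access I: HIT, count now 5. Cache: [F(c=1) P(c=2) R(c=3) I(c=5) V(c=7) Y(c=9) Z(c=10)]
  38. access L: MISS, evict F(c=1). Cache: [L(c=1) P(c=2) R(c=3) I(c=5) V(c=7) Y(c=9) Z(c=10)]
Total: 30 hits, 8 misses, 1 evictions

Answer: I L P R V Y Z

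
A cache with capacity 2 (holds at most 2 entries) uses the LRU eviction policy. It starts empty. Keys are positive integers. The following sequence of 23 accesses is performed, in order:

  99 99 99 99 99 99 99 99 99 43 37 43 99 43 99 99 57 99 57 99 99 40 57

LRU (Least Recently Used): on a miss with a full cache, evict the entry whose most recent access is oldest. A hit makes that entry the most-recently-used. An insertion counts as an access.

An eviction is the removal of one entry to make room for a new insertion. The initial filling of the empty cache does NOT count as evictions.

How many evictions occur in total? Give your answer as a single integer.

LRU simulation (capacity=2):
  1. access 99: MISS. Cache (LRU->MRU): [99]
  2. access 99: HIT. Cache (LRU->MRU): [99]
  3. access 99: HIT. Cache (LRU->MRU): [99]
  4. access 99: HIT. Cache (LRU->MRU): [99]
  5. access 99: HIT. Cache (LRU->MRU): [99]
  6. access 99: HIT. Cache (LRU->MRU): [99]
  7. access 99: HIT. Cache (LRU->MRU): [99]
  8. access 99: HIT. Cache (LRU->MRU): [99]
  9. access 99: HIT. Cache (LRU->MRU): [99]
  10. access 43: MISS. Cache (LRU->MRU): [99 43]
  11. access 37: MISS, evict 99. Cache (LRU->MRU): [43 37]
  12. access 43: HIT. Cache (LRU->MRU): [37 43]
  13. access 99: MISS, evict 37. Cache (LRU->MRU): [43 99]
  14. access 43: HIT. Cache (LRU->MRU): [99 43]
  15. access 99: HIT. Cache (LRU->MRU): [43 99]
  16. access 99: HIT. Cache (LRU->MRU): [43 99]
  17. access 57: MISS, evict 43. Cache (LRU->MRU): [99 57]
  18. access 99: HIT. Cache (LRU->MRU): [57 99]
  19. access 57: HIT. Cache (LRU->MRU): [99 57]
  20. access 99: HIT. Cache (LRU->MRU): [57 99]
  21. access 99: HIT. Cache (LRU->MRU): [57 99]
  22. access 40: MISS, evict 57. Cache (LRU->MRU): [99 40]
  23. access 57: MISS, evict 99. Cache (LRU->MRU): [40 57]
Total: 16 hits, 7 misses, 5 evictions

Answer: 5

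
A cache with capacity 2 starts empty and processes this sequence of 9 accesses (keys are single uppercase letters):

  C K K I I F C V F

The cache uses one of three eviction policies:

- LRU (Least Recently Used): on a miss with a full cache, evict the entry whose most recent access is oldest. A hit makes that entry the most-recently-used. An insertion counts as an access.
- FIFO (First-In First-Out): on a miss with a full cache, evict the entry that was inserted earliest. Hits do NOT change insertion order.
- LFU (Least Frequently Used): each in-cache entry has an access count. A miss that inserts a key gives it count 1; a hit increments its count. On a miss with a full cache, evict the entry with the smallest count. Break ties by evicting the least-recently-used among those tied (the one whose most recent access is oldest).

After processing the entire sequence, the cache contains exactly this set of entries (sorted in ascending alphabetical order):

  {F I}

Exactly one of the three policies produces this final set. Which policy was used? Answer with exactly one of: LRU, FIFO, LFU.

Answer: LFU

Derivation:
Simulating under each policy and comparing final sets:
  LRU: final set = {F V} -> differs
  FIFO: final set = {F V} -> differs
  LFU: final set = {F I} -> MATCHES target
Only LFU produces the target set.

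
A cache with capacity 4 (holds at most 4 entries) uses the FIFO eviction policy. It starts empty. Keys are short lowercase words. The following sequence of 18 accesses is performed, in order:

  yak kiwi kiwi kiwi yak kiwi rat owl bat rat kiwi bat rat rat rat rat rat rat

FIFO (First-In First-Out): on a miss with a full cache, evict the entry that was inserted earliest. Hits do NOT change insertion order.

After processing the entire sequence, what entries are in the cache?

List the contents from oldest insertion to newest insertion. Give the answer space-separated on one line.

Answer: kiwi rat owl bat

Derivation:
FIFO simulation (capacity=4):
  1. access yak: MISS. Cache (old->new): [yak]
  2. access kiwi: MISS. Cache (old->new): [yak kiwi]
  3. access kiwi: HIT. Cache (old->new): [yak kiwi]
  4. access kiwi: HIT. Cache (old->new): [yak kiwi]
  5. access yak: HIT. Cache (old->new): [yak kiwi]
  6. access kiwi: HIT. Cache (old->new): [yak kiwi]
  7. access rat: MISS. Cache (old->new): [yak kiwi rat]
  8. access owl: MISS. Cache (old->new): [yak kiwi rat owl]
  9. access bat: MISS, evict yak. Cache (old->new): [kiwi rat owl bat]
  10. access rat: HIT. Cache (old->new): [kiwi rat owl bat]
  11. access kiwi: HIT. Cache (old->new): [kiwi rat owl bat]
  12. access bat: HIT. Cache (old->new): [kiwi rat owl bat]
  13. access rat: HIT. Cache (old->new): [kiwi rat owl bat]
  14. access rat: HIT. Cache (old->new): [kiwi rat owl bat]
  15. access rat: HIT. Cache (old->new): [kiwi rat owl bat]
  16. access rat: HIT. Cache (old->new): [kiwi rat owl bat]
  17. access rat: HIT. Cache (old->new): [kiwi rat owl bat]
  18. access rat: HIT. Cache (old->new): [kiwi rat owl bat]
Total: 13 hits, 5 misses, 1 evictions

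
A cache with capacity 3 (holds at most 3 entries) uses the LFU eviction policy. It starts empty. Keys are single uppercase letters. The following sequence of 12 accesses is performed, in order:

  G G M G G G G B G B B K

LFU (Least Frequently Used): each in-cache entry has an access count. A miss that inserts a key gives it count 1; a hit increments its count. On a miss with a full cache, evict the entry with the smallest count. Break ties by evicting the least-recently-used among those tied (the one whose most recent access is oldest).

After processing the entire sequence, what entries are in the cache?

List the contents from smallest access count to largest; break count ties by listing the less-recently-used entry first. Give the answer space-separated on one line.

LFU simulation (capacity=3):
  1. access G: MISS. Cache: [G(c=1)]
  2. access G: HIT, count now 2. Cache: [G(c=2)]
  3. access M: MISS. Cache: [M(c=1) G(c=2)]
  4. access G: HIT, count now 3. Cache: [M(c=1) G(c=3)]
  5. access G: HIT, count now 4. Cache: [M(c=1) G(c=4)]
  6. access G: HIT, count now 5. Cache: [M(c=1) G(c=5)]
  7. access G: HIT, count now 6. Cache: [M(c=1) G(c=6)]
  8. access B: MISS. Cache: [M(c=1) B(c=1) G(c=6)]
  9. access G: HIT, count now 7. Cache: [M(c=1) B(c=1) G(c=7)]
  10. access B: HIT, count now 2. Cache: [M(c=1) B(c=2) G(c=7)]
  11. access B: HIT, count now 3. Cache: [M(c=1) B(c=3) G(c=7)]
  12. access K: MISS, evict M(c=1). Cache: [K(c=1) B(c=3) G(c=7)]
Total: 8 hits, 4 misses, 1 evictions

Answer: K B G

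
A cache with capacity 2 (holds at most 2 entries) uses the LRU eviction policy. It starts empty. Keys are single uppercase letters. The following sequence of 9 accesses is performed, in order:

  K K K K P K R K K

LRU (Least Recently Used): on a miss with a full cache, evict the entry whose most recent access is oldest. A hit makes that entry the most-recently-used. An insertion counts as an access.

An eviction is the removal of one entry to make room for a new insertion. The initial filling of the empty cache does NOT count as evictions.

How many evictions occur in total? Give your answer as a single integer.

Answer: 1

Derivation:
LRU simulation (capacity=2):
  1. access K: MISS. Cache (LRU->MRU): [K]
  2. access K: HIT. Cache (LRU->MRU): [K]
  3. access K: HIT. Cache (LRU->MRU): [K]
  4. access K: HIT. Cache (LRU->MRU): [K]
  5. access P: MISS. Cache (LRU->MRU): [K P]
  6. access K: HIT. Cache (LRU->MRU): [P K]
  7. access R: MISS, evict P. Cache (LRU->MRU): [K R]
  8. access K: HIT. Cache (LRU->MRU): [R K]
  9. access K: HIT. Cache (LRU->MRU): [R K]
Total: 6 hits, 3 misses, 1 evictions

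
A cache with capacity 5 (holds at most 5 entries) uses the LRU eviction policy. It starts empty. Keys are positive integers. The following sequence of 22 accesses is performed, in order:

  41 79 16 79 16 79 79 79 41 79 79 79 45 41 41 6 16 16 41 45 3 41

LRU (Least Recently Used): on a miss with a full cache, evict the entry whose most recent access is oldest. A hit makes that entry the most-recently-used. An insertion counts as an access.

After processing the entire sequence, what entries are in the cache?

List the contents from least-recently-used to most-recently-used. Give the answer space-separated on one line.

Answer: 6 16 45 3 41

Derivation:
LRU simulation (capacity=5):
  1. access 41: MISS. Cache (LRU->MRU): [41]
  2. access 79: MISS. Cache (LRU->MRU): [41 79]
  3. access 16: MISS. Cache (LRU->MRU): [41 79 16]
  4. access 79: HIT. Cache (LRU->MRU): [41 16 79]
  5. access 16: HIT. Cache (LRU->MRU): [41 79 16]
  6. access 79: HIT. Cache (LRU->MRU): [41 16 79]
  7. access 79: HIT. Cache (LRU->MRU): [41 16 79]
  8. access 79: HIT. Cache (LRU->MRU): [41 16 79]
  9. access 41: HIT. Cache (LRU->MRU): [16 79 41]
  10. access 79: HIT. Cache (LRU->MRU): [16 41 79]
  11. access 79: HIT. Cache (LRU->MRU): [16 41 79]
  12. access 79: HIT. Cache (LRU->MRU): [16 41 79]
  13. access 45: MISS. Cache (LRU->MRU): [16 41 79 45]
  14. access 41: HIT. Cache (LRU->MRU): [16 79 45 41]
  15. access 41: HIT. Cache (LRU->MRU): [16 79 45 41]
  16. access 6: MISS. Cache (LRU->MRU): [16 79 45 41 6]
  17. access 16: HIT. Cache (LRU->MRU): [79 45 41 6 16]
  18. access 16: HIT. Cache (LRU->MRU): [79 45 41 6 16]
  19. access 41: HIT. Cache (LRU->MRU): [79 45 6 16 41]
  20. access 45: HIT. Cache (LRU->MRU): [79 6 16 41 45]
  21. access 3: MISS, evict 79. Cache (LRU->MRU): [6 16 41 45 3]
  22. access 41: HIT. Cache (LRU->MRU): [6 16 45 3 41]
Total: 16 hits, 6 misses, 1 evictions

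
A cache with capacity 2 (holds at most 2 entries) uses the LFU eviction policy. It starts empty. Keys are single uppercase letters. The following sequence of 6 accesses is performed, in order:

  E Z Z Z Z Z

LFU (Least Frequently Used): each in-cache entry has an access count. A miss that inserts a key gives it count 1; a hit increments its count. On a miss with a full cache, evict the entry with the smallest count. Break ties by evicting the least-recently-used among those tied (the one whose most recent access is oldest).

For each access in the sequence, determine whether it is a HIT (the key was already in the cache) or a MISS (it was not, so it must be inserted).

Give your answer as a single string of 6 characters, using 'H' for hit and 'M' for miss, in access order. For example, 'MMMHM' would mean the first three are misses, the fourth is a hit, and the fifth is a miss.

LFU simulation (capacity=2):
  1. access E: MISS. Cache: [E(c=1)]
  2. access Z: MISS. Cache: [E(c=1) Z(c=1)]
  3. access Z: HIT, count now 2. Cache: [E(c=1) Z(c=2)]
  4. access Z: HIT, count now 3. Cache: [E(c=1) Z(c=3)]
  5. access Z: HIT, count now 4. Cache: [E(c=1) Z(c=4)]
  6. access Z: HIT, count now 5. Cache: [E(c=1) Z(c=5)]
Total: 4 hits, 2 misses, 0 evictions

Answer: MMHHHH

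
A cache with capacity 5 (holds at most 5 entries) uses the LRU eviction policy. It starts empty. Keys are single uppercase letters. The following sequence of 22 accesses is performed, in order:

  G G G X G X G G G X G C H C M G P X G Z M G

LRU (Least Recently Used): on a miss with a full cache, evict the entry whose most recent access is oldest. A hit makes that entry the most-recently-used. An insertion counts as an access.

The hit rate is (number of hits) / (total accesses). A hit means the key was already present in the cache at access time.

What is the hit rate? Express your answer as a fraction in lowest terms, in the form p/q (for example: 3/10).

LRU simulation (capacity=5):
  1. access G: MISS. Cache (LRU->MRU): [G]
  2. access G: HIT. Cache (LRU->MRU): [G]
  3. access G: HIT. Cache (LRU->MRU): [G]
  4. access X: MISS. Cache (LRU->MRU): [G X]
  5. access G: HIT. Cache (LRU->MRU): [X G]
  6. access X: HIT. Cache (LRU->MRU): [G X]
  7. access G: HIT. Cache (LRU->MRU): [X G]
  8. access G: HIT. Cache (LRU->MRU): [X G]
  9. access G: HIT. Cache (LRU->MRU): [X G]
  10. access X: HIT. Cache (LRU->MRU): [G X]
  11. access G: HIT. Cache (LRU->MRU): [X G]
  12. access C: MISS. Cache (LRU->MRU): [X G C]
  13. access H: MISS. Cache (LRU->MRU): [X G C H]
  14. access C: HIT. Cache (LRU->MRU): [X G H C]
  15. access M: MISS. Cache (LRU->MRU): [X G H C M]
  16. access G: HIT. Cache (LRU->MRU): [X H C M G]
  17. access P: MISS, evict X. Cache (LRU->MRU): [H C M G P]
  18. access X: MISS, evict H. Cache (LRU->MRU): [C M G P X]
  19. access G: HIT. Cache (LRU->MRU): [C M P X G]
  20. access Z: MISS, evict C. Cache (LRU->MRU): [M P X G Z]
  21. access M: HIT. Cache (LRU->MRU): [P X G Z M]
  22. access G: HIT. Cache (LRU->MRU): [P X Z M G]
Total: 14 hits, 8 misses, 3 evictions

Hit rate = 14/22 = 7/11

Answer: 7/11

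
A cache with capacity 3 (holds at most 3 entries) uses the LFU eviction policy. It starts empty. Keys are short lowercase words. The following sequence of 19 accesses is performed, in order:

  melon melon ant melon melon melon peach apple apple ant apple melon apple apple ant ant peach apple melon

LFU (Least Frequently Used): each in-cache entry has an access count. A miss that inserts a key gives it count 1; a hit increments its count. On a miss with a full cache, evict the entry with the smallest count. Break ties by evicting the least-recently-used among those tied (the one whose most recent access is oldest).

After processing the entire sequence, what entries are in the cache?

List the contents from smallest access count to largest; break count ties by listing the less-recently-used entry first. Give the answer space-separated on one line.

LFU simulation (capacity=3):
  1. access melon: MISS. Cache: [melon(c=1)]
  2. access melon: HIT, count now 2. Cache: [melon(c=2)]
  3. access ant: MISS. Cache: [ant(c=1) melon(c=2)]
  4. access melon: HIT, count now 3. Cache: [ant(c=1) melon(c=3)]
  5. access melon: HIT, count now 4. Cache: [ant(c=1) melon(c=4)]
  6. access melon: HIT, count now 5. Cache: [ant(c=1) melon(c=5)]
  7. access peach: MISS. Cache: [ant(c=1) peach(c=1) melon(c=5)]
  8. access apple: MISS, evict ant(c=1). Cache: [peach(c=1) apple(c=1) melon(c=5)]
  9. access apple: HIT, count now 2. Cache: [peach(c=1) apple(c=2) melon(c=5)]
  10. access ant: MISS, evict peach(c=1). Cache: [ant(c=1) apple(c=2) melon(c=5)]
  11. access apple: HIT, count now 3. Cache: [ant(c=1) apple(c=3) melon(c=5)]
  12. access melon: HIT, count now 6. Cache: [ant(c=1) apple(c=3) melon(c=6)]
  13. access apple: HIT, count now 4. Cache: [ant(c=1) apple(c=4) melon(c=6)]
  14. access apple: HIT, count now 5. Cache: [ant(c=1) apple(c=5) melon(c=6)]
  15. access ant: HIT, count now 2. Cache: [ant(c=2) apple(c=5) melon(c=6)]
  16. access ant: HIT, count now 3. Cache: [ant(c=3) apple(c=5) melon(c=6)]
  17. access peach: MISS, evict ant(c=3). Cache: [peach(c=1) apple(c=5) melon(c=6)]
  18. access apple: HIT, count now 6. Cache: [peach(c=1) melon(c=6) apple(c=6)]
  19. access melon: HIT, count now 7. Cache: [peach(c=1) apple(c=6) melon(c=7)]
Total: 13 hits, 6 misses, 3 evictions

Answer: peach apple melon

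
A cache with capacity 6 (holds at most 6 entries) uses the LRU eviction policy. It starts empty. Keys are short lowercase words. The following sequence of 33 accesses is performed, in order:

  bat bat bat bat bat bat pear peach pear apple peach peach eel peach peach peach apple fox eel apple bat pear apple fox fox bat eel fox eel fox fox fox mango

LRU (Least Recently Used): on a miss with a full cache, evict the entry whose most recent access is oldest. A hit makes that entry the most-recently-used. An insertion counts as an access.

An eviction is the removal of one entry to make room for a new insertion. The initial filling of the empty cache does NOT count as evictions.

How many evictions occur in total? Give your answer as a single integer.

LRU simulation (capacity=6):
  1. access bat: MISS. Cache (LRU->MRU): [bat]
  2. access bat: HIT. Cache (LRU->MRU): [bat]
  3. access bat: HIT. Cache (LRU->MRU): [bat]
  4. access bat: HIT. Cache (LRU->MRU): [bat]
  5. access bat: HIT. Cache (LRU->MRU): [bat]
  6. access bat: HIT. Cache (LRU->MRU): [bat]
  7. access pear: MISS. Cache (LRU->MRU): [bat pear]
  8. access peach: MISS. Cache (LRU->MRU): [bat pear peach]
  9. access pear: HIT. Cache (LRU->MRU): [bat peach pear]
  10. access apple: MISS. Cache (LRU->MRU): [bat peach pear apple]
  11. access peach: HIT. Cache (LRU->MRU): [bat pear apple peach]
  12. access peach: HIT. Cache (LRU->MRU): [bat pear apple peach]
  13. access eel: MISS. Cache (LRU->MRU): [bat pear apple peach eel]
  14. access peach: HIT. Cache (LRU->MRU): [bat pear apple eel peach]
  15. access peach: HIT. Cache (LRU->MRU): [bat pear apple eel peach]
  16. access peach: HIT. Cache (LRU->MRU): [bat pear apple eel peach]
  17. access apple: HIT. Cache (LRU->MRU): [bat pear eel peach apple]
  18. access fox: MISS. Cache (LRU->MRU): [bat pear eel peach apple fox]
  19. access eel: HIT. Cache (LRU->MRU): [bat pear peach apple fox eel]
  20. access apple: HIT. Cache (LRU->MRU): [bat pear peach fox eel apple]
  21. access bat: HIT. Cache (LRU->MRU): [pear peach fox eel apple bat]
  22. access pear: HIT. Cache (LRU->MRU): [peach fox eel apple bat pear]
  23. access apple: HIT. Cache (LRU->MRU): [peach fox eel bat pear apple]
  24. access fox: HIT. Cache (LRU->MRU): [peach eel bat pear apple fox]
  25. access fox: HIT. Cache (LRU->MRU): [peach eel bat pear apple fox]
  26. access bat: HIT. Cache (LRU->MRU): [peach eel pear apple fox bat]
  27. access eel: HIT. Cache (LRU->MRU): [peach pear apple fox bat eel]
  28. access fox: HIT. Cache (LRU->MRU): [peach pear apple bat eel fox]
  29. access eel: HIT. Cache (LRU->MRU): [peach pear apple bat fox eel]
  30. access fox: HIT. Cache (LRU->MRU): [peach pear apple bat eel fox]
  31. access fox: HIT. Cache (LRU->MRU): [peach pear apple bat eel fox]
  32. access fox: HIT. Cache (LRU->MRU): [peach pear apple bat eel fox]
  33. access mango: MISS, evict peach. Cache (LRU->MRU): [pear apple bat eel fox mango]
Total: 26 hits, 7 misses, 1 evictions

Answer: 1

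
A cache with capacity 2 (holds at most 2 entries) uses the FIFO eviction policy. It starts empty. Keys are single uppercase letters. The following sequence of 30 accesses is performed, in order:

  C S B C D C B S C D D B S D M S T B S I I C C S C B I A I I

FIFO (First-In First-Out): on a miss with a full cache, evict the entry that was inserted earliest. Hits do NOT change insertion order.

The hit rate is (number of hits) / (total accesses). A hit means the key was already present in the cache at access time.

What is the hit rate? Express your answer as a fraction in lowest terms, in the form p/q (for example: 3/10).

Answer: 7/30

Derivation:
FIFO simulation (capacity=2):
  1. access C: MISS. Cache (old->new): [C]
  2. access S: MISS. Cache (old->new): [C S]
  3. access B: MISS, evict C. Cache (old->new): [S B]
  4. access C: MISS, evict S. Cache (old->new): [B C]
  5. access D: MISS, evict B. Cache (old->new): [C D]
  6. access C: HIT. Cache (old->new): [C D]
  7. access B: MISS, evict C. Cache (old->new): [D B]
  8. access S: MISS, evict D. Cache (old->new): [B S]
  9. access C: MISS, evict B. Cache (old->new): [S C]
  10. access D: MISS, evict S. Cache (old->new): [C D]
  11. access D: HIT. Cache (old->new): [C D]
  12. access B: MISS, evict C. Cache (old->new): [D B]
  13. access S: MISS, evict D. Cache (old->new): [B S]
  14. access D: MISS, evict B. Cache (old->new): [S D]
  15. access M: MISS, evict S. Cache (old->new): [D M]
  16. access S: MISS, evict D. Cache (old->new): [M S]
  17. access T: MISS, evict M. Cache (old->new): [S T]
  18. access B: MISS, evict S. Cache (old->new): [T B]
  19. access S: MISS, evict T. Cache (old->new): [B S]
  20. access I: MISS, evict B. Cache (old->new): [S I]
  21. access I: HIT. Cache (old->new): [S I]
  22. access C: MISS, evict S. Cache (old->new): [I C]
  23. access C: HIT. Cache (old->new): [I C]
  24. access S: MISS, evict I. Cache (old->new): [C S]
  25. access C: HIT. Cache (old->new): [C S]
  26. access B: MISS, evict C. Cache (old->new): [S B]
  27. access I: MISS, evict S. Cache (old->new): [B I]
  28. access A: MISS, evict B. Cache (old->new): [I A]
  29. access I: HIT. Cache (old->new): [I A]
  30. access I: HIT. Cache (old->new): [I A]
Total: 7 hits, 23 misses, 21 evictions

Hit rate = 7/30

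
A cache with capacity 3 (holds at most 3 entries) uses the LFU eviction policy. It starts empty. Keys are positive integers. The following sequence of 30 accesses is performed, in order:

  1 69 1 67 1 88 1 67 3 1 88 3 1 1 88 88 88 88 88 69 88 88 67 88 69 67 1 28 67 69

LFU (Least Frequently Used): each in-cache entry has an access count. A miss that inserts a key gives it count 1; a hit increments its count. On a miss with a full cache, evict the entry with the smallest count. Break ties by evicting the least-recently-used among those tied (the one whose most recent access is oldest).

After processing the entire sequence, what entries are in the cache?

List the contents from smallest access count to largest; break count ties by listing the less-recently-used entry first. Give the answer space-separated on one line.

Answer: 69 88 1

Derivation:
LFU simulation (capacity=3):
  1. access 1: MISS. Cache: [1(c=1)]
  2. access 69: MISS. Cache: [1(c=1) 69(c=1)]
  3. access 1: HIT, count now 2. Cache: [69(c=1) 1(c=2)]
  4. access 67: MISS. Cache: [69(c=1) 67(c=1) 1(c=2)]
  5. access 1: HIT, count now 3. Cache: [69(c=1) 67(c=1) 1(c=3)]
  6. access 88: MISS, evict 69(c=1). Cache: [67(c=1) 88(c=1) 1(c=3)]
  7. access 1: HIT, count now 4. Cache: [67(c=1) 88(c=1) 1(c=4)]
  8. access 67: HIT, count now 2. Cache: [88(c=1) 67(c=2) 1(c=4)]
  9. access 3: MISS, evict 88(c=1). Cache: [3(c=1) 67(c=2) 1(c=4)]
  10. access 1: HIT, count now 5. Cache: [3(c=1) 67(c=2) 1(c=5)]
  11. access 88: MISS, evict 3(c=1). Cache: [88(c=1) 67(c=2) 1(c=5)]
  12. access 3: MISS, evict 88(c=1). Cache: [3(c=1) 67(c=2) 1(c=5)]
  13. access 1: HIT, count now 6. Cache: [3(c=1) 67(c=2) 1(c=6)]
  14. access 1: HIT, count now 7. Cache: [3(c=1) 67(c=2) 1(c=7)]
  15. access 88: MISS, evict 3(c=1). Cache: [88(c=1) 67(c=2) 1(c=7)]
  16. access 88: HIT, count now 2. Cache: [67(c=2) 88(c=2) 1(c=7)]
  17. access 88: HIT, count now 3. Cache: [67(c=2) 88(c=3) 1(c=7)]
  18. access 88: HIT, count now 4. Cache: [67(c=2) 88(c=4) 1(c=7)]
  19. access 88: HIT, count now 5. Cache: [67(c=2) 88(c=5) 1(c=7)]
  20. access 69: MISS, evict 67(c=2). Cache: [69(c=1) 88(c=5) 1(c=7)]
  21. access 88: HIT, count now 6. Cache: [69(c=1) 88(c=6) 1(c=7)]
  22. access 88: HIT, count now 7. Cache: [69(c=1) 1(c=7) 88(c=7)]
  23. access 67: MISS, evict 69(c=1). Cache: [67(c=1) 1(c=7) 88(c=7)]
  24. access 88: HIT, count now 8. Cache: [67(c=1) 1(c=7) 88(c=8)]
  25. access 69: MISS, evict 67(c=1). Cache: [69(c=1) 1(c=7) 88(c=8)]
  26. access 67: MISS, evict 69(c=1). Cache: [67(c=1) 1(c=7) 88(c=8)]
  27. access 1: HIT, count now 8. Cache: [67(c=1) 88(c=8) 1(c=8)]
  28. access 28: MISS, evict 67(c=1). Cache: [28(c=1) 88(c=8) 1(c=8)]
  29. access 67: MISS, evict 28(c=1). Cache: [67(c=1) 88(c=8) 1(c=8)]
  30. access 69: MISS, evict 67(c=1). Cache: [69(c=1) 88(c=8) 1(c=8)]
Total: 15 hits, 15 misses, 12 evictions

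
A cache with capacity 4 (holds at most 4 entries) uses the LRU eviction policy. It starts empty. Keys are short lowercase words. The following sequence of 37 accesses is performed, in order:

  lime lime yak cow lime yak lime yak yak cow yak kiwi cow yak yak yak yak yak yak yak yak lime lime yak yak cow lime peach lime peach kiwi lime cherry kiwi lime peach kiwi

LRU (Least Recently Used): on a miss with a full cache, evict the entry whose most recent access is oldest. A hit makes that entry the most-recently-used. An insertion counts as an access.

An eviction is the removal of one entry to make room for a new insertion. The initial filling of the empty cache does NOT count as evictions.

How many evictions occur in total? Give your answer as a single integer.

LRU simulation (capacity=4):
  1. access lime: MISS. Cache (LRU->MRU): [lime]
  2. access lime: HIT. Cache (LRU->MRU): [lime]
  3. access yak: MISS. Cache (LRU->MRU): [lime yak]
  4. access cow: MISS. Cache (LRU->MRU): [lime yak cow]
  5. access lime: HIT. Cache (LRU->MRU): [yak cow lime]
  6. access yak: HIT. Cache (LRU->MRU): [cow lime yak]
  7. access lime: HIT. Cache (LRU->MRU): [cow yak lime]
  8. access yak: HIT. Cache (LRU->MRU): [cow lime yak]
  9. access yak: HIT. Cache (LRU->MRU): [cow lime yak]
  10. access cow: HIT. Cache (LRU->MRU): [lime yak cow]
  11. access yak: HIT. Cache (LRU->MRU): [lime cow yak]
  12. access kiwi: MISS. Cache (LRU->MRU): [lime cow yak kiwi]
  13. access cow: HIT. Cache (LRU->MRU): [lime yak kiwi cow]
  14. access yak: HIT. Cache (LRU->MRU): [lime kiwi cow yak]
  15. access yak: HIT. Cache (LRU->MRU): [lime kiwi cow yak]
  16. access yak: HIT. Cache (LRU->MRU): [lime kiwi cow yak]
  17. access yak: HIT. Cache (LRU->MRU): [lime kiwi cow yak]
  18. access yak: HIT. Cache (LRU->MRU): [lime kiwi cow yak]
  19. access yak: HIT. Cache (LRU->MRU): [lime kiwi cow yak]
  20. access yak: HIT. Cache (LRU->MRU): [lime kiwi cow yak]
  21. access yak: HIT. Cache (LRU->MRU): [lime kiwi cow yak]
  22. access lime: HIT. Cache (LRU->MRU): [kiwi cow yak lime]
  23. access lime: HIT. Cache (LRU->MRU): [kiwi cow yak lime]
  24. access yak: HIT. Cache (LRU->MRU): [kiwi cow lime yak]
  25. access yak: HIT. Cache (LRU->MRU): [kiwi cow lime yak]
  26. access cow: HIT. Cache (LRU->MRU): [kiwi lime yak cow]
  27. access lime: HIT. Cache (LRU->MRU): [kiwi yak cow lime]
  28. access peach: MISS, evict kiwi. Cache (LRU->MRU): [yak cow lime peach]
  29. access lime: HIT. Cache (LRU->MRU): [yak cow peach lime]
  30. access peach: HIT. Cache (LRU->MRU): [yak cow lime peach]
  31. access kiwi: MISS, evict yak. Cache (LRU->MRU): [cow lime peach kiwi]
  32. access lime: HIT. Cache (LRU->MRU): [cow peach kiwi lime]
  33. access cherry: MISS, evict cow. Cache (LRU->MRU): [peach kiwi lime cherry]
  34. access kiwi: HIT. Cache (LRU->MRU): [peach lime cherry kiwi]
  35. access lime: HIT. Cache (LRU->MRU): [peach cherry kiwi lime]
  36. access peach: HIT. Cache (LRU->MRU): [cherry kiwi lime peach]
  37. access kiwi: HIT. Cache (LRU->MRU): [cherry lime peach kiwi]
Total: 30 hits, 7 misses, 3 evictions

Answer: 3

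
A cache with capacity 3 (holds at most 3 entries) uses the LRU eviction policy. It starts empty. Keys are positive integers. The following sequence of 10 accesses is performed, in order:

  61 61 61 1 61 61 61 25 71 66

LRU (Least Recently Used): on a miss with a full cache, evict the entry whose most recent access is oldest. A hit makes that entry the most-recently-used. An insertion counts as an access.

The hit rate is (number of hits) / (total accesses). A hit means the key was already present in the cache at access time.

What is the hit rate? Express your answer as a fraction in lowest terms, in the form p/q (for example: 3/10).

Answer: 1/2

Derivation:
LRU simulation (capacity=3):
  1. access 61: MISS. Cache (LRU->MRU): [61]
  2. access 61: HIT. Cache (LRU->MRU): [61]
  3. access 61: HIT. Cache (LRU->MRU): [61]
  4. access 1: MISS. Cache (LRU->MRU): [61 1]
  5. access 61: HIT. Cache (LRU->MRU): [1 61]
  6. access 61: HIT. Cache (LRU->MRU): [1 61]
  7. access 61: HIT. Cache (LRU->MRU): [1 61]
  8. access 25: MISS. Cache (LRU->MRU): [1 61 25]
  9. access 71: MISS, evict 1. Cache (LRU->MRU): [61 25 71]
  10. access 66: MISS, evict 61. Cache (LRU->MRU): [25 71 66]
Total: 5 hits, 5 misses, 2 evictions

Hit rate = 5/10 = 1/2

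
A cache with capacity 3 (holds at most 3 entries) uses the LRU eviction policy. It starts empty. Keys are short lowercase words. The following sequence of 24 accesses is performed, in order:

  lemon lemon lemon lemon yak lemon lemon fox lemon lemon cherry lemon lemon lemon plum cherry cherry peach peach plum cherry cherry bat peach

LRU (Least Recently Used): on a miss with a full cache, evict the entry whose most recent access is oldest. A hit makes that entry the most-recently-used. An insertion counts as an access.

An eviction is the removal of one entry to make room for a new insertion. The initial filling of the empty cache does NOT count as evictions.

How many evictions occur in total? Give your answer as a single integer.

LRU simulation (capacity=3):
  1. access lemon: MISS. Cache (LRU->MRU): [lemon]
  2. access lemon: HIT. Cache (LRU->MRU): [lemon]
  3. access lemon: HIT. Cache (LRU->MRU): [lemon]
  4. access lemon: HIT. Cache (LRU->MRU): [lemon]
  5. access yak: MISS. Cache (LRU->MRU): [lemon yak]
  6. access lemon: HIT. Cache (LRU->MRU): [yak lemon]
  7. access lemon: HIT. Cache (LRU->MRU): [yak lemon]
  8. access fox: MISS. Cache (LRU->MRU): [yak lemon fox]
  9. access lemon: HIT. Cache (LRU->MRU): [yak fox lemon]
  10. access lemon: HIT. Cache (LRU->MRU): [yak fox lemon]
  11. access cherry: MISS, evict yak. Cache (LRU->MRU): [fox lemon cherry]
  12. access lemon: HIT. Cache (LRU->MRU): [fox cherry lemon]
  13. access lemon: HIT. Cache (LRU->MRU): [fox cherry lemon]
  14. access lemon: HIT. Cache (LRU->MRU): [fox cherry lemon]
  15. access plum: MISS, evict fox. Cache (LRU->MRU): [cherry lemon plum]
  16. access cherry: HIT. Cache (LRU->MRU): [lemon plum cherry]
  17. access cherry: HIT. Cache (LRU->MRU): [lemon plum cherry]
  18. access peach: MISS, evict lemon. Cache (LRU->MRU): [plum cherry peach]
  19. access peach: HIT. Cache (LRU->MRU): [plum cherry peach]
  20. access plum: HIT. Cache (LRU->MRU): [cherry peach plum]
  21. access cherry: HIT. Cache (LRU->MRU): [peach plum cherry]
  22. access cherry: HIT. Cache (LRU->MRU): [peach plum cherry]
  23. access bat: MISS, evict peach. Cache (LRU->MRU): [plum cherry bat]
  24. access peach: MISS, evict plum. Cache (LRU->MRU): [cherry bat peach]
Total: 16 hits, 8 misses, 5 evictions

Answer: 5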